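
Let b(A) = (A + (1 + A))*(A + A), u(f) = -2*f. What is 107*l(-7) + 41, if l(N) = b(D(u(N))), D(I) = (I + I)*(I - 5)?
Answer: 27233681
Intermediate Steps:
D(I) = 2*I*(-5 + I) (D(I) = (2*I)*(-5 + I) = 2*I*(-5 + I))
b(A) = 2*A*(1 + 2*A) (b(A) = (1 + 2*A)*(2*A) = 2*A*(1 + 2*A))
l(N) = -8*N*(1 - 8*N*(-5 - 2*N))*(-5 - 2*N) (l(N) = 2*(2*(-2*N)*(-5 - 2*N))*(1 + 2*(2*(-2*N)*(-5 - 2*N))) = 2*(-4*N*(-5 - 2*N))*(1 + 2*(-4*N*(-5 - 2*N))) = 2*(-4*N*(-5 - 2*N))*(1 - 8*N*(-5 - 2*N)) = -8*N*(1 - 8*N*(-5 - 2*N))*(-5 - 2*N))
107*l(-7) + 41 = 107*(8*(-7)*(1 + 8*(-7)*(5 + 2*(-7)))*(5 + 2*(-7))) + 41 = 107*(8*(-7)*(1 + 8*(-7)*(5 - 14))*(5 - 14)) + 41 = 107*(8*(-7)*(1 + 8*(-7)*(-9))*(-9)) + 41 = 107*(8*(-7)*(1 + 504)*(-9)) + 41 = 107*(8*(-7)*505*(-9)) + 41 = 107*254520 + 41 = 27233640 + 41 = 27233681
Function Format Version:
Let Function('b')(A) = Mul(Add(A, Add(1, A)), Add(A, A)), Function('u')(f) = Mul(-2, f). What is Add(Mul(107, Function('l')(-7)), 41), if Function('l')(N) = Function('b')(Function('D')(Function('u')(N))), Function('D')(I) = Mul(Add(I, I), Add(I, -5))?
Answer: 27233681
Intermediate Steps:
Function('D')(I) = Mul(2, I, Add(-5, I)) (Function('D')(I) = Mul(Mul(2, I), Add(-5, I)) = Mul(2, I, Add(-5, I)))
Function('b')(A) = Mul(2, A, Add(1, Mul(2, A))) (Function('b')(A) = Mul(Add(1, Mul(2, A)), Mul(2, A)) = Mul(2, A, Add(1, Mul(2, A))))
Function('l')(N) = Mul(-8, N, Add(1, Mul(-8, N, Add(-5, Mul(-2, N)))), Add(-5, Mul(-2, N))) (Function('l')(N) = Mul(2, Mul(2, Mul(-2, N), Add(-5, Mul(-2, N))), Add(1, Mul(2, Mul(2, Mul(-2, N), Add(-5, Mul(-2, N)))))) = Mul(2, Mul(-4, N, Add(-5, Mul(-2, N))), Add(1, Mul(2, Mul(-4, N, Add(-5, Mul(-2, N)))))) = Mul(2, Mul(-4, N, Add(-5, Mul(-2, N))), Add(1, Mul(-8, N, Add(-5, Mul(-2, N))))) = Mul(-8, N, Add(1, Mul(-8, N, Add(-5, Mul(-2, N)))), Add(-5, Mul(-2, N))))
Add(Mul(107, Function('l')(-7)), 41) = Add(Mul(107, Mul(8, -7, Add(1, Mul(8, -7, Add(5, Mul(2, -7)))), Add(5, Mul(2, -7)))), 41) = Add(Mul(107, Mul(8, -7, Add(1, Mul(8, -7, Add(5, -14))), Add(5, -14))), 41) = Add(Mul(107, Mul(8, -7, Add(1, Mul(8, -7, -9)), -9)), 41) = Add(Mul(107, Mul(8, -7, Add(1, 504), -9)), 41) = Add(Mul(107, Mul(8, -7, 505, -9)), 41) = Add(Mul(107, 254520), 41) = Add(27233640, 41) = 27233681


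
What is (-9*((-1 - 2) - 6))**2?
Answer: 6561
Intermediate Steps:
(-9*((-1 - 2) - 6))**2 = (-9*(-3 - 6))**2 = (-9*(-9))**2 = 81**2 = 6561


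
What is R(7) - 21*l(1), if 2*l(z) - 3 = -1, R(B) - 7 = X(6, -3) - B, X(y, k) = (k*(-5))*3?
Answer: 24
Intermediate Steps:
X(y, k) = -15*k (X(y, k) = -5*k*3 = -15*k)
R(B) = 52 - B (R(B) = 7 + (-15*(-3) - B) = 7 + (45 - B) = 52 - B)
l(z) = 1 (l(z) = 3/2 + (1/2)*(-1) = 3/2 - 1/2 = 1)
R(7) - 21*l(1) = (52 - 1*7) - 21*1 = (52 - 7) - 21 = 45 - 21 = 24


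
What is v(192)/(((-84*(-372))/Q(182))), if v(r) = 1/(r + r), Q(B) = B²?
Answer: 1183/428544 ≈ 0.0027605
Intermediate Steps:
v(r) = 1/(2*r)
v(192)/(((-84*(-372))/Q(182))) = ((½)/192)/(((-84*(-372))/(182²))) = ((½)*(1/192))/((31248/33124)) = 1/(384*((31248*(1/33124)))) = 1/(384*(1116/1183)) = (1/384)*(1183/1116) = 1183/428544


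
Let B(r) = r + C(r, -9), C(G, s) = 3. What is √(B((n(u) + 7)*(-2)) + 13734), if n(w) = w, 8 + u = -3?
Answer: √13745 ≈ 117.24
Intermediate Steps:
u = -11 (u = -8 - 3 = -11)
B(r) = 3 + r (B(r) = r + 3 = 3 + r)
√(B((n(u) + 7)*(-2)) + 13734) = √((3 + (-11 + 7)*(-2)) + 13734) = √((3 - 4*(-2)) + 13734) = √((3 + 8) + 13734) = √(11 + 13734) = √13745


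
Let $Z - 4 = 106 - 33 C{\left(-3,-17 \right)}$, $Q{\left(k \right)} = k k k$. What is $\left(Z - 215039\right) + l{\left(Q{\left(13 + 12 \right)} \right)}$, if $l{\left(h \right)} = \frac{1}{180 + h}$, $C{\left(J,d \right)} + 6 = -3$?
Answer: $- \frac{3392258759}{15805} \approx -2.1463 \cdot 10^{5}$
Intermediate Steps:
$C{\left(J,d \right)} = -9$ ($C{\left(J,d \right)} = -6 - 3 = -9$)
$Q{\left(k \right)} = k^{3}$ ($Q{\left(k \right)} = k^{2} k = k^{3}$)
$Z = 407$ ($Z = 4 + \left(106 - -297\right) = 4 + \left(106 + 297\right) = 4 + 403 = 407$)
$\left(Z - 215039\right) + l{\left(Q{\left(13 + 12 \right)} \right)} = \left(407 - 215039\right) + \frac{1}{180 + \left(13 + 12\right)^{3}} = -214632 + \frac{1}{180 + 25^{3}} = -214632 + \frac{1}{180 + 15625} = -214632 + \frac{1}{15805} = - \frac{3392258759}{15805}$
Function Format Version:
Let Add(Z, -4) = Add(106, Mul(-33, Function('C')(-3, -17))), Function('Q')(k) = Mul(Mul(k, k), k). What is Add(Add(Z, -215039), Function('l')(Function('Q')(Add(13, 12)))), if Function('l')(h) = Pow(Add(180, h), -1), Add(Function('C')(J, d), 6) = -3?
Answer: Rational(-3392258759, 15805) ≈ -2.1463e+5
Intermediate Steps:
Function('C')(J, d) = -9 (Function('C')(J, d) = Add(-6, -3) = -9)
Function('Q')(k) = Pow(k, 3) (Function('Q')(k) = Mul(Pow(k, 2), k) = Pow(k, 3))
Z = 407 (Z = Add(4, Add(106, Mul(-33, -9))) = Add(4, Add(106, 297)) = Add(4, 403) = 407)
Add(Add(Z, -215039), Function('l')(Function('Q')(Add(13, 12)))) = Add(Add(407, -215039), Pow(Add(180, Pow(Add(13, 12), 3)), -1)) = Add(-214632, Pow(Add(180, Pow(25, 3)), -1)) = Add(-214632, Pow(Add(180, 15625), -1)) = Add(-214632, Pow(15805, -1)) = Add(-214632, Rational(1, 15805)) = Rational(-3392258759, 15805)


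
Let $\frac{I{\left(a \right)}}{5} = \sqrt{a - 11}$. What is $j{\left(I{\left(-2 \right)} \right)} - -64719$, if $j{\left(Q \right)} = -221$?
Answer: $64498$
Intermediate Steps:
$I{\left(a \right)} = 5 \sqrt{-11 + a}$ ($I{\left(a \right)} = 5 \sqrt{a - 11} = 5 \sqrt{-11 + a}$)
$j{\left(I{\left(-2 \right)} \right)} - -64719 = -221 - -64719 = -221 + 64719 = 64498$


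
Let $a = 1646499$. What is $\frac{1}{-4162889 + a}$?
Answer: $- \frac{1}{2516390} \approx -3.9739 \cdot 10^{-7}$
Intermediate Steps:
$\frac{1}{-4162889 + a} = \frac{1}{-4162889 + 1646499} = \frac{1}{-2516390} = - \frac{1}{2516390}$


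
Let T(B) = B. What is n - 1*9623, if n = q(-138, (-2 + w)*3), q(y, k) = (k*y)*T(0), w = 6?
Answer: -9623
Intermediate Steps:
q(y, k) = 0 (q(y, k) = (k*y)*0 = 0)
n = 0
n - 1*9623 = 0 - 1*9623 = 0 - 9623 = -9623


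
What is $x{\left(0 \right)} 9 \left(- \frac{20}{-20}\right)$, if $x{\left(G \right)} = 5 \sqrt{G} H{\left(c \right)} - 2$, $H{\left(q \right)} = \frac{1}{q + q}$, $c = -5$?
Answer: $-18$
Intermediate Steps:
$H{\left(q \right)} = \frac{1}{2 q}$
$x{\left(G \right)} = -2 - \frac{\sqrt{G}}{2}$ ($x{\left(G \right)} = 5 \sqrt{G} \frac{1}{2 \left(-5\right)} - 2 = 5 \sqrt{G} \frac{1}{2} \left(- \frac{1}{5}\right) - 2 = 5 \sqrt{G} \left(- \frac{1}{10}\right) - 2 = - \frac{\sqrt{G}}{2} - 2 = -2 - \frac{\sqrt{G}}{2}$)
$x{\left(0 \right)} 9 \left(- \frac{20}{-20}\right) = \left(-2 - \frac{\sqrt{0}}{2}\right) 9 \left(- \frac{20}{-20}\right) = \left(-2 - 0\right) 9 \left(\left(-20\right) \left(- \frac{1}{20}\right)\right) = \left(-2 + 0\right) 9 \cdot 1 = \left(-2\right) 9 \cdot 1 = \left(-18\right) 1 = -18$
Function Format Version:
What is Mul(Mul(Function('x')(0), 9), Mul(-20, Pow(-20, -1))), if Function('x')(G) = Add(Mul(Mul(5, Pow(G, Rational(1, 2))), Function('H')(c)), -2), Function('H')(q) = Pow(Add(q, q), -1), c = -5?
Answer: -18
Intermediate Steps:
Function('H')(q) = Mul(Rational(1, 2), Pow(q, -1)) (Function('H')(q) = Pow(Mul(2, q), -1) = Mul(Rational(1, 2), Pow(q, -1)))
Function('x')(G) = Add(-2, Mul(Rational(-1, 2), Pow(G, Rational(1, 2)))) (Function('x')(G) = Add(Mul(Mul(5, Pow(G, Rational(1, 2))), Mul(Rational(1, 2), Pow(-5, -1))), -2) = Add(Mul(Mul(5, Pow(G, Rational(1, 2))), Mul(Rational(1, 2), Rational(-1, 5))), -2) = Add(Mul(Mul(5, Pow(G, Rational(1, 2))), Rational(-1, 10)), -2) = Add(Mul(Rational(-1, 2), Pow(G, Rational(1, 2))), -2) = Add(-2, Mul(Rational(-1, 2), Pow(G, Rational(1, 2)))))
Mul(Mul(Function('x')(0), 9), Mul(-20, Pow(-20, -1))) = Mul(Mul(Add(-2, Mul(Rational(-1, 2), Pow(0, Rational(1, 2)))), 9), Mul(-20, Pow(-20, -1))) = Mul(Mul(Add(-2, Mul(Rational(-1, 2), 0)), 9), Mul(-20, Rational(-1, 20))) = Mul(Mul(Add(-2, 0), 9), 1) = Mul(Mul(-2, 9), 1) = Mul(-18, 1) = -18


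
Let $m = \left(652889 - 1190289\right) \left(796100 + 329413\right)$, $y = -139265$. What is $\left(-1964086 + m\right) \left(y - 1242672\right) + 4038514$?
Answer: $835868256982322496$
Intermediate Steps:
$m = -604850686200$ ($m = \left(-537400\right) 1125513 = -604850686200$)
$\left(-1964086 + m\right) \left(y - 1242672\right) + 4038514 = \left(-1964086 - 604850686200\right) \left(-139265 - 1242672\right) + 4038514 = \left(-604852650286\right) \left(-1381937\right) + 4038514 = 835868256978283982 + 4038514 = 835868256982322496$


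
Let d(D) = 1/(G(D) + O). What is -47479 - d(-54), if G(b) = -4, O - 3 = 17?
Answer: -759665/16 ≈ -47479.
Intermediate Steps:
O = 20 (O = 3 + 17 = 20)
d(D) = 1/16 (d(D) = 1/(-4 + 20) = 1/16)
-47479 - d(-54) = -47479 - 1*1/16 = -47479 - 1/16 = -759665/16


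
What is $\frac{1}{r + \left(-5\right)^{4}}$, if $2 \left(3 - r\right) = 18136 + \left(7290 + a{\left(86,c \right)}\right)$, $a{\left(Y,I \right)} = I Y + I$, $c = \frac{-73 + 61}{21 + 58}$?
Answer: $- \frac{79}{954193} \approx -8.2792 \cdot 10^{-5}$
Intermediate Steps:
$c = - \frac{12}{79} \approx -0.1519$
$a{\left(Y,I \right)} = I + I Y$
$r = - \frac{1003568}{79}$ ($r = 3 - \frac{18136 + \left(7290 - \frac{12 \left(1 + 86\right)}{79}\right)}{2} = 3 - \frac{18136 + \left(7290 - \frac{1044}{79}\right)}{2} = 3 - \frac{18136 + \frac{574866}{79}}{2} = 3 - \frac{1003805}{79} = - \frac{1003568}{79} \approx -12703.0$)
$\frac{1}{r + \left(-5\right)^{4}} = \frac{1}{- \frac{1003568}{79} + \left(-5\right)^{4}} = \frac{1}{- \frac{1003568}{79} + 625} = \frac{1}{- \frac{954193}{79}} = - \frac{79}{954193}$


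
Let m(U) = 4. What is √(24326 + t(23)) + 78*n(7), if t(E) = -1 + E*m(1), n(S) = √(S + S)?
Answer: 3*√2713 + 78*√14 ≈ 448.11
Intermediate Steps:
n(S) = √2*√S (n(S) = √(2*S) = √2*√S)
t(E) = -1 + 4*E (t(E) = -1 + E*4 = -1 + 4*E)
√(24326 + t(23)) + 78*n(7) = √(24326 + (-1 + 4*23)) + 78*(√2*√7) = √(24326 + (-1 + 92)) + 78*√14 = √(24326 + 91) + 78*√14 = √24417 + 78*√14 = 3*√2713 + 78*√14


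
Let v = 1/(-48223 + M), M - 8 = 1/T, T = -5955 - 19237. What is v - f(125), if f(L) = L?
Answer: -151829060317/1214632281 ≈ -125.00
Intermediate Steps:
T = -25192
M = 201535/25192 (M = 8 + 1/(-25192) = 8 - 1/25192 = 201535/25192 ≈ 8.0000)
v = -25192/1214632281 (v = 1/(-48223 + 201535/25192) = 1/(-1214632281/25192) = -25192/1214632281 ≈ -2.0740e-5)
v - f(125) = -25192/1214632281 - 1*125 = -25192/1214632281 - 125 = -151829060317/1214632281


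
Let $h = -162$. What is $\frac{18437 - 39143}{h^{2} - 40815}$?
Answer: $\frac{6902}{4857} \approx 1.421$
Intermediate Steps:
$\frac{18437 - 39143}{h^{2} - 40815} = \frac{18437 - 39143}{\left(-162\right)^{2} - 40815} = - \frac{20706}{26244 - 40815} = - \frac{20706}{-14571} = \left(-20706\right) \left(- \frac{1}{14571}\right) = \frac{6902}{4857}$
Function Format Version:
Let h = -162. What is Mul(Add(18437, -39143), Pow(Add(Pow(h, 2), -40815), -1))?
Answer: Rational(6902, 4857) ≈ 1.4210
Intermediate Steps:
Mul(Add(18437, -39143), Pow(Add(Pow(h, 2), -40815), -1)) = Mul(Add(18437, -39143), Pow(Add(Pow(-162, 2), -40815), -1)) = Mul(-20706, Pow(Add(26244, -40815), -1)) = Mul(-20706, Pow(-14571, -1)) = Mul(-20706, Rational(-1, 14571)) = Rational(6902, 4857)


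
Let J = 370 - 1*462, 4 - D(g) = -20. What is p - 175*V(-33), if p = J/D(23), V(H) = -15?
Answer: 15727/6 ≈ 2621.2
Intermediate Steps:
D(g) = 24 (D(g) = 4 - 1*(-20) = 4 + 20 = 24)
J = -92 (J = 370 - 462 = -92)
p = -23/6 (p = -92/24 = -92*1/24 = -23/6 ≈ -3.8333)
p - 175*V(-33) = -23/6 - 175*(-15) = -23/6 + 2625 = 15727/6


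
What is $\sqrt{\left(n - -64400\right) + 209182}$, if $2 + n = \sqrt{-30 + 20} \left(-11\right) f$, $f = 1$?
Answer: $\sqrt{273580 - 11 i \sqrt{10}} \approx 523.05 - 0.033 i$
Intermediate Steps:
$n = -2 - 11 i \sqrt{10}$ ($n = -2 + \sqrt{-30 + 20} \left(-11\right) 1 = -2 + \sqrt{-10} \left(-11\right) 1 = -2 + i \sqrt{10} \left(-11\right) 1 = -2 + - 11 i \sqrt{10} \cdot 1 = -2 - 11 i \sqrt{10} \approx -2.0 - 34.785 i$)
$\sqrt{\left(n - -64400\right) + 209182} = \sqrt{\left(\left(-2 - 11 i \sqrt{10}\right) - -64400\right) + 209182} = \sqrt{\left(\left(-2 - 11 i \sqrt{10}\right) + 64400\right) + 209182} = \sqrt{\left(64398 - 11 i \sqrt{10}\right) + 209182} = \sqrt{273580 - 11 i \sqrt{10}}$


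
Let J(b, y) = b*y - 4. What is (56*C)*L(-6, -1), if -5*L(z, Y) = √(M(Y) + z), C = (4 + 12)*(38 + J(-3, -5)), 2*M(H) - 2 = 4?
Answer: -43904*I*√3/5 ≈ -15209.0*I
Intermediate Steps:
M(H) = 3 (M(H) = 1 + (½)*4 = 1 + 2 = 3)
J(b, y) = -4 + b*y
C = 784 (C = (4 + 12)*(38 + (-4 - 3*(-5))) = 16*(38 + (-4 + 15)) = 16*(38 + 11) = 16*49 = 784)
L(z, Y) = -√(3 + z)/5
(56*C)*L(-6, -1) = (56*784)*(-√(3 - 6)/5) = 43904*(-I*√3/5) = -43904*I*√3/5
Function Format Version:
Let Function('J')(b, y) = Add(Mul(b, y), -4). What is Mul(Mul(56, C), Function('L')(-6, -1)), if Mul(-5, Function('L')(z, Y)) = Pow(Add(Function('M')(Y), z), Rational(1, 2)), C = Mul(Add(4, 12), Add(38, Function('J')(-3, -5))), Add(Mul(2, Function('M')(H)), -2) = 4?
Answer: Mul(Rational(-43904, 5), I, Pow(3, Rational(1, 2))) ≈ Mul(-15209., I)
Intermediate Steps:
Function('M')(H) = 3 (Function('M')(H) = Add(1, Mul(Rational(1, 2), 4)) = Add(1, 2) = 3)
Function('J')(b, y) = Add(-4, Mul(b, y))
C = 784 (C = Mul(Add(4, 12), Add(38, Add(-4, Mul(-3, -5)))) = Mul(16, Add(38, Add(-4, 15))) = Mul(16, Add(38, 11)) = Mul(16, 49) = 784)
Function('L')(z, Y) = Mul(Rational(-1, 5), Pow(Add(3, z), Rational(1, 2)))
Mul(Mul(56, C), Function('L')(-6, -1)) = Mul(Mul(56, 784), Mul(Rational(-1, 5), Pow(Add(3, -6), Rational(1, 2)))) = Mul(43904, Mul(Rational(-1, 5), Pow(-3, Rational(1, 2)))) = Mul(43904, Mul(Rational(-1, 5), Mul(I, Pow(3, Rational(1, 2))))) = Mul(43904, Mul(Rational(-1, 5), I, Pow(3, Rational(1, 2)))) = Mul(Rational(-43904, 5), I, Pow(3, Rational(1, 2)))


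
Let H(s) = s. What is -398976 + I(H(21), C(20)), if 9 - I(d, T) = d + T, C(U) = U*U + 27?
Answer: -399415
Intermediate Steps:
C(U) = 27 + U**2 (C(U) = U**2 + 27 = 27 + U**2)
I(d, T) = 9 - T - d (I(d, T) = 9 - (d + T) = 9 - (T + d) = 9 + (-T - d) = 9 - T - d)
-398976 + I(H(21), C(20)) = -398976 + (9 - (27 + 20**2) - 1*21) = -398976 + (9 - (27 + 400) - 21) = -398976 + (9 - 1*427 - 21) = -398976 + (9 - 427 - 21) = -398976 - 439 = -399415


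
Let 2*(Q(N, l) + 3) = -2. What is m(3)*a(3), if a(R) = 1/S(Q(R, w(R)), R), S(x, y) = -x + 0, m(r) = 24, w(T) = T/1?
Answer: 6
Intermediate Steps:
w(T) = T (w(T) = T*1 = T)
Q(N, l) = -4 (Q(N, l) = -3 + (½)*(-2) = -3 - 1 = -4)
S(x, y) = -x
a(R) = ¼ (a(R) = 1/(-1*(-4)) = 1/4 = ¼)
m(3)*a(3) = 24*(¼) = 6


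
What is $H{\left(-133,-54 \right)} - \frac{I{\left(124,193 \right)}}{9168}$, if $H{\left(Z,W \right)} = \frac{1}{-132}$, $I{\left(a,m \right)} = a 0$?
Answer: $- \frac{1}{132} \approx -0.0075758$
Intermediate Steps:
$I{\left(a,m \right)} = 0$
$H{\left(Z,W \right)} = - \frac{1}{132}$
$H{\left(-133,-54 \right)} - \frac{I{\left(124,193 \right)}}{9168} = - \frac{1}{132} - \frac{0}{9168} = - \frac{1}{132} - 0 \cdot \frac{1}{9168} = - \frac{1}{132} - 0 = - \frac{1}{132} + 0 = - \frac{1}{132}$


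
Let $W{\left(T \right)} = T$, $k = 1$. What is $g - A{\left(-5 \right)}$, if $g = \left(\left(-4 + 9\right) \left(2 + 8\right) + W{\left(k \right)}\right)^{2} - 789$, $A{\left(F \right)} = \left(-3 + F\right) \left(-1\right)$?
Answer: $1804$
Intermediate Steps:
$A{\left(F \right)} = 3 - F$
$g = 1812$ ($g = \left(\left(-4 + 9\right) \left(2 + 8\right) + 1\right)^{2} - 789 = \left(5 \cdot 10 + 1\right)^{2} - 789 = \left(50 + 1\right)^{2} - 789 = 51^{2} - 789 = 2601 - 789 = 1812$)
$g - A{\left(-5 \right)} = 1812 - \left(3 - -5\right) = 1812 - \left(3 + 5\right) = 1812 - 8 = 1804$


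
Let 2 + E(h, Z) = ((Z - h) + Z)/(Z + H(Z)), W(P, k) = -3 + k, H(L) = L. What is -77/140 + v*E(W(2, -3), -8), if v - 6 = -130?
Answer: 3399/20 ≈ 169.95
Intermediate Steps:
v = -124 (v = 6 - 130 = -124)
E(h, Z) = -2 + (-h + 2*Z)/(2*Z) (E(h, Z) = -2 + ((Z - h) + Z)/(Z + Z) = -2 + (-h + 2*Z)/((2*Z)) = -2 + (-h + 2*Z)*(1/(2*Z)) = -2 + (-h + 2*Z)/(2*Z))
-77/140 + v*E(W(2, -3), -8) = -77/140 - 124*(-1*(-8) - (-3 - 3)/2)/(-8) = -77*1/140 - (-31)*(8 - ½*(-6))/2 = -11/20 - (-31)*(8 + 3)/2 = -11/20 - (-31)*11/2 = -11/20 - 124*(-11/8) = -11/20 + 341/2 = 3399/20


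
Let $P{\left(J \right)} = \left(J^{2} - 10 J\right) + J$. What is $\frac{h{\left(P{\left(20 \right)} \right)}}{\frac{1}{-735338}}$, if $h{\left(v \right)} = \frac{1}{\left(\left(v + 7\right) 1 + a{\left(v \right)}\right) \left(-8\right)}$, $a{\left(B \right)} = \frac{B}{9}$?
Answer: $\frac{3309021}{9052} \approx 365.56$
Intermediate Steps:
$a{\left(B \right)} = \frac{B}{9}$ ($a{\left(B \right)} = B \frac{1}{9} = \frac{B}{9}$)
$P{\left(J \right)} = J^{2} - 9 J$
$h{\left(v \right)} = - \frac{1}{8 \left(7 + \frac{10 v}{9}\right)}$ ($h{\left(v \right)} = \frac{1}{\left(\left(v + 7\right) 1 + \frac{v}{9}\right) \left(-8\right)} = \frac{1}{\left(7 + v\right) 1 + \frac{v}{9}} \left(- \frac{1}{8}\right) = \frac{1}{\left(7 + v\right) + \frac{v}{9}} \left(- \frac{1}{8}\right) = \frac{1}{7 + \frac{10 v}{9}} \left(- \frac{1}{8}\right) = - \frac{1}{8 \left(7 + \frac{10 v}{9}\right)}$)
$\frac{h{\left(P{\left(20 \right)} \right)}}{\frac{1}{-735338}} = \frac{\left(-9\right) \frac{1}{504 + 80 \cdot 20 \left(-9 + 20\right)}}{\frac{1}{-735338}} = \frac{\left(-9\right) \frac{1}{504 + 80 \cdot 20 \cdot 11}}{- \frac{1}{735338}} = - \frac{9}{504 + 80 \cdot 220} \left(-735338\right) = - \frac{9}{504 + 17600} \left(-735338\right) = - \frac{9}{18104} \left(-735338\right) = \left(-9\right) \frac{1}{18104} \left(-735338\right) = \left(- \frac{9}{18104}\right) \left(-735338\right) = \frac{3309021}{9052}$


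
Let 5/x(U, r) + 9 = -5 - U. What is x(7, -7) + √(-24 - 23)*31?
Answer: -5/21 + 31*I*√47 ≈ -0.2381 + 212.53*I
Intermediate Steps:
x(U, r) = 5/(-14 - U) (x(U, r) = 5/(-9 + (-5 - U)) = 5/(-14 - U))
x(7, -7) + √(-24 - 23)*31 = -5/(14 + 7) + √(-24 - 23)*31 = -5/21 + √(-47)*31 = -5*1/21 + (I*√47)*31 = -5/21 + 31*I*√47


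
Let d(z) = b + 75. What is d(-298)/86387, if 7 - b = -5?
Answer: 87/86387 ≈ 0.0010071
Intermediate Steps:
b = 12 (b = 7 - 1*(-5) = 7 + 5 = 12)
d(z) = 87 (d(z) = 12 + 75 = 87)
d(-298)/86387 = 87/86387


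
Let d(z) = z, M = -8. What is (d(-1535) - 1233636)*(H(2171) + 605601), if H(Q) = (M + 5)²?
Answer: -748031909310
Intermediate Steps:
H(Q) = 9 (H(Q) = (-8 + 5)² = (-3)² = 9)
(d(-1535) - 1233636)*(H(2171) + 605601) = (-1535 - 1233636)*(9 + 605601) = -1235171*605610 = -748031909310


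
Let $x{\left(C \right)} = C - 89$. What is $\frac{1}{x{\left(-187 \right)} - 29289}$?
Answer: $- \frac{1}{29565} \approx -3.3824 \cdot 10^{-5}$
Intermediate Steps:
$x{\left(C \right)} = -89 + C$ ($x{\left(C \right)} = C - 89 = -89 + C$)
$\frac{1}{x{\left(-187 \right)} - 29289} = \frac{1}{\left(-89 - 187\right) - 29289} = \frac{1}{-276 - 29289} = \frac{1}{-29565} = - \frac{1}{29565}$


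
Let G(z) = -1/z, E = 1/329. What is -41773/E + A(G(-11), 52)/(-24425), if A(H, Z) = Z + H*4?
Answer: -3692485695551/268675 ≈ -1.3743e+7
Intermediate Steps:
E = 1/329 ≈ 0.0030395
A(H, Z) = Z + 4*H
-41773/E + A(G(-11), 52)/(-24425) = -41773/1/329 + (52 + 4*(-1/(-11)))/(-24425) = -41773*329 + (52 + 4*(-1*(-1/11)))*(-1/24425) = -13743317 + (52 + 4*(1/11))*(-1/24425) = -13743317 + (52 + 4/11)*(-1/24425) = -13743317 + (576/11)*(-1/24425) = -13743317 - 576/268675 = -3692485695551/268675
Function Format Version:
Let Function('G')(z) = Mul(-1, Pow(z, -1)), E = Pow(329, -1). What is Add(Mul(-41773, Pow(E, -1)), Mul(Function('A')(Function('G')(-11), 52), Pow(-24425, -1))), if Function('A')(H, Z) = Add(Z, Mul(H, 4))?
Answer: Rational(-3692485695551, 268675) ≈ -1.3743e+7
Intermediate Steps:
E = Rational(1, 329) ≈ 0.0030395
Function('A')(H, Z) = Add(Z, Mul(4, H))
Add(Mul(-41773, Pow(E, -1)), Mul(Function('A')(Function('G')(-11), 52), Pow(-24425, -1))) = Add(Mul(-41773, Pow(Rational(1, 329), -1)), Mul(Add(52, Mul(4, Mul(-1, Pow(-11, -1)))), Pow(-24425, -1))) = Add(Mul(-41773, 329), Mul(Add(52, Mul(4, Mul(-1, Rational(-1, 11)))), Rational(-1, 24425))) = Add(-13743317, Mul(Add(52, Mul(4, Rational(1, 11))), Rational(-1, 24425))) = Add(-13743317, Mul(Add(52, Rational(4, 11)), Rational(-1, 24425))) = Add(-13743317, Mul(Rational(576, 11), Rational(-1, 24425))) = Add(-13743317, Rational(-576, 268675)) = Rational(-3692485695551, 268675)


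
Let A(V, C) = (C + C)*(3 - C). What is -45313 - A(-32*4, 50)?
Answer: -40613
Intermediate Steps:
A(V, C) = 2*C*(3 - C) (A(V, C) = (2*C)*(3 - C) = 2*C*(3 - C))
-45313 - A(-32*4, 50) = -45313 - 2*50*(3 - 1*50) = -45313 - 2*50*(3 - 50) = -45313 - 2*50*(-47) = -45313 - 1*(-4700) = -45313 + 4700 = -40613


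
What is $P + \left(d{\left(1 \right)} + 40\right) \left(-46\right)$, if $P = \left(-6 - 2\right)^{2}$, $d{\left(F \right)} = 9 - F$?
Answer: $-2144$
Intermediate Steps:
$P = 64$ ($P = \left(-6 - 2\right)^{2} = \left(-8\right)^{2} = 64$)
$P + \left(d{\left(1 \right)} + 40\right) \left(-46\right) = 64 + \left(\left(9 - 1\right) + 40\right) \left(-46\right) = 64 + \left(8 + 40\right) \left(-46\right) = 64 + 48 \left(-46\right) = 64 - 2208 = -2144$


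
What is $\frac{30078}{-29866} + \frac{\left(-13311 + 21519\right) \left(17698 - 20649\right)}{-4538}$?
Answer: $\frac{180818005941}{33882977} \approx 5336.5$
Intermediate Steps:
$\frac{30078}{-29866} + \frac{\left(-13311 + 21519\right) \left(17698 - 20649\right)}{-4538} = 30078 \left(- \frac{1}{29866}\right) + 8208 \left(-2951\right) \left(- \frac{1}{4538}\right) = - \frac{15039}{14933} - - \frac{12110904}{2269} = - \frac{15039}{14933} + \frac{12110904}{2269} = \frac{180818005941}{33882977}$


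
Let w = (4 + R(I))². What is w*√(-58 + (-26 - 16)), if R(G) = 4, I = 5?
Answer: 640*I ≈ 640.0*I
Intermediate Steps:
w = 64 (w = (4 + 4)² = 8² = 64)
w*√(-58 + (-26 - 16)) = 64*√(-58 + (-26 - 16)) = 64*√(-58 - 42) = 64*√(-100) = 64*(10*I) = 640*I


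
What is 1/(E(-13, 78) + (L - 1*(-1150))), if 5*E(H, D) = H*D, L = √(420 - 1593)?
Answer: 23680/22459021 - 25*I*√1173/22459021 ≈ 0.0010544 - 3.8124e-5*I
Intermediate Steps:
L = I*√1173 (L = √(-1173) = I*√1173 ≈ 34.249*I)
E(H, D) = D*H/5 (E(H, D) = (H*D)/5 = (D*H)/5 = D*H/5)
1/(E(-13, 78) + (L - 1*(-1150))) = 1/((⅕)*78*(-13) + (I*√1173 - 1*(-1150))) = 1/(-1014/5 + (I*√1173 + 1150)) = 1/(-1014/5 + (1150 + I*√1173)) = 1/(4736/5 + I*√1173)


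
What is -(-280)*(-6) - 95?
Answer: -1775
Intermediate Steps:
-(-280)*(-6) - 95 = -35*48 - 95 = -1680 - 95 = -1775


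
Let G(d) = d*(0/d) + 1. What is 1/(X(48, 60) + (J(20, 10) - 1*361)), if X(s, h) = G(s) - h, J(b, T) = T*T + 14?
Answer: -1/306 ≈ -0.0032680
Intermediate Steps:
G(d) = 1 (G(d) = d*0 + 1 = 0 + 1 = 1)
J(b, T) = 14 + T**2 (J(b, T) = T**2 + 14 = 14 + T**2)
X(s, h) = 1 - h
1/(X(48, 60) + (J(20, 10) - 1*361)) = 1/((1 - 1*60) + ((14 + 10**2) - 1*361)) = 1/((1 - 60) + ((14 + 100) - 361)) = 1/(-59 + (114 - 361)) = 1/(-59 - 247) = 1/(-306) = -1/306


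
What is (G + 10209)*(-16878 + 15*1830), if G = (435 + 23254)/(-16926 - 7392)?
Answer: 437396718026/4053 ≈ 1.0792e+8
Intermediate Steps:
G = -23689/24318 (G = 23689/(-24318) = 23689*(-1/24318) = -23689/24318 ≈ -0.97413)
(G + 10209)*(-16878 + 15*1830) = (-23689/24318 + 10209)*(-16878 + 15*1830) = 248238773*(-16878 + 27450)/24318 = (248238773/24318)*10572 = 437396718026/4053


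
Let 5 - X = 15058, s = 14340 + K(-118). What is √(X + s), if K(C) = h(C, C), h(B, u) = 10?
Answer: I*√703 ≈ 26.514*I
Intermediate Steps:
K(C) = 10
s = 14350 (s = 14340 + 10 = 14350)
X = -15053 (X = 5 - 1*15058 = 5 - 15058 = -15053)
√(X + s) = √(-15053 + 14350) = √(-703) = I*√703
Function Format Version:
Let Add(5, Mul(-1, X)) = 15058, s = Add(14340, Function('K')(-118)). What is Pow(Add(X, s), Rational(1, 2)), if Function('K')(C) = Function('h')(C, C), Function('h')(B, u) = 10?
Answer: Mul(I, Pow(703, Rational(1, 2))) ≈ Mul(26.514, I)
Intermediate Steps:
Function('K')(C) = 10
s = 14350 (s = Add(14340, 10) = 14350)
X = -15053 (X = Add(5, Mul(-1, 15058)) = Add(5, -15058) = -15053)
Pow(Add(X, s), Rational(1, 2)) = Pow(Add(-15053, 14350), Rational(1, 2)) = Pow(-703, Rational(1, 2)) = Mul(I, Pow(703, Rational(1, 2)))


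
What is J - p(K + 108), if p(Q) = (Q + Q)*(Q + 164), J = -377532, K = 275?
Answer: -796534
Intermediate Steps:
p(Q) = 2*Q*(164 + Q) (p(Q) = (2*Q)*(164 + Q) = 2*Q*(164 + Q))
J - p(K + 108) = -377532 - 2*(275 + 108)*(164 + (275 + 108)) = -377532 - 2*383*(164 + 383) = -377532 - 2*383*547 = -377532 - 1*419002 = -377532 - 419002 = -796534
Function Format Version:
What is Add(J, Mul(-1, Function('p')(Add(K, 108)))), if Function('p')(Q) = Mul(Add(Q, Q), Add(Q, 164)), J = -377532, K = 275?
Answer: -796534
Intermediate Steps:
Function('p')(Q) = Mul(2, Q, Add(164, Q)) (Function('p')(Q) = Mul(Mul(2, Q), Add(164, Q)) = Mul(2, Q, Add(164, Q)))
Add(J, Mul(-1, Function('p')(Add(K, 108)))) = Add(-377532, Mul(-1, Mul(2, Add(275, 108), Add(164, Add(275, 108))))) = Add(-377532, Mul(-1, Mul(2, 383, Add(164, 383)))) = Add(-377532, Mul(-1, Mul(2, 383, 547))) = Add(-377532, Mul(-1, 419002)) = Add(-377532, -419002) = -796534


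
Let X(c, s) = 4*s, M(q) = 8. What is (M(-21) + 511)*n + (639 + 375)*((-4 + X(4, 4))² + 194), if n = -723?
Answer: -32505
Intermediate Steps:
(M(-21) + 511)*n + (639 + 375)*((-4 + X(4, 4))² + 194) = (8 + 511)*(-723) + (639 + 375)*((-4 + 4*4)² + 194) = 519*(-723) + 1014*((-4 + 16)² + 194) = -375237 + 1014*(12² + 194) = -375237 + 1014*(144 + 194) = -375237 + 1014*338 = -375237 + 342732 = -32505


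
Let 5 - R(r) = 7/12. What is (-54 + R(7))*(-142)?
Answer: 42245/6 ≈ 7040.8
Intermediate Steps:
R(r) = 53/12 (R(r) = 5 - 7/12 = 53/12)
(-54 + R(7))*(-142) = (-54 + 53/12)*(-142) = -595/12*(-142) = 42245/6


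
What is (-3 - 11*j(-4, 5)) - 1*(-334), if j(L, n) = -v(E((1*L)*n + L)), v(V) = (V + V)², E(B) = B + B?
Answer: 101707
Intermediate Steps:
E(B) = 2*B
v(V) = 4*V² (v(V) = (2*V)² = 4*V²)
j(L, n) = -4*(2*L + 2*L*n)² (j(L, n) = -4*(2*((1*L)*n + L))² = -4*(2*(L*n + L))² = -4*(2*(L + L*n))² = -4*(2*L + 2*L*n)²)
(-3 - 11*j(-4, 5)) - 1*(-334) = (-3 - (-176)*(-4)²*(1 + 5)²) - 1*(-334) = (-3 - (-176)*16*6²) + 334 = (-3 - (-176)*16*36) + 334 = (-3 - 11*(-9216)) + 334 = (-3 + 101376) + 334 = 101373 + 334 = 101707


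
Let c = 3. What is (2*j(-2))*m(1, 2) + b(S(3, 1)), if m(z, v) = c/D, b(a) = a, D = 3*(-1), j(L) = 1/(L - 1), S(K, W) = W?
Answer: 5/3 ≈ 1.6667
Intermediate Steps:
j(L) = 1/(-1 + L)
D = -3
m(z, v) = -1 (m(z, v) = 3/(-3) = 3*(-⅓) = -1)
(2*j(-2))*m(1, 2) + b(S(3, 1)) = (2/(-1 - 2))*(-1) + 1 = (2/(-3))*(-1) + 1 = (2*(-⅓))*(-1) + 1 = -⅔*(-1) + 1 = ⅔ + 1 = 5/3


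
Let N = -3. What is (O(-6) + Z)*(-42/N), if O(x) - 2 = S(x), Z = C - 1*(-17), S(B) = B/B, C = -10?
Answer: 140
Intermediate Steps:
S(B) = 1
Z = 7 (Z = -10 - 1*(-17) = -10 + 17 = 7)
O(x) = 3 (O(x) = 2 + 1 = 3)
(O(-6) + Z)*(-42/N) = (3 + 7)*(-42/(-3)) = 10*(-42*(-1/3)) = 10*14 = 140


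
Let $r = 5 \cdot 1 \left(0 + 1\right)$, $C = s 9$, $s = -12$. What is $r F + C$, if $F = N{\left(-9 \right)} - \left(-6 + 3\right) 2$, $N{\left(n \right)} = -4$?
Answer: $-98$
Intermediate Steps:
$F = 2$ ($F = -4 - \left(-6 + 3\right) 2 = -4 - \left(-3\right) 2 = -4 - -6 = -4 + 6 = 2$)
$C = -108$ ($C = \left(-12\right) 9 = -108$)
$r = 5$ ($r = 5 \cdot 1 = 5$)
$r F + C = 5 \cdot 2 - 108 = 10 - 108 = -98$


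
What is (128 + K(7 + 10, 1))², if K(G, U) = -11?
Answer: 13689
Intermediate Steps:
(128 + K(7 + 10, 1))² = (128 - 11)² = 117² = 13689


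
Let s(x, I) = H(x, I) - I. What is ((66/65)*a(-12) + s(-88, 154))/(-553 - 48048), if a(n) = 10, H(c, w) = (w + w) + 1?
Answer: -2147/631813 ≈ -0.0033982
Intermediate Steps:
H(c, w) = 1 + 2*w (H(c, w) = 2*w + 1 = 1 + 2*w)
s(x, I) = 1 + I (s(x, I) = (1 + 2*I) - I = 1 + I)
((66/65)*a(-12) + s(-88, 154))/(-553 - 48048) = ((66/65)*10 + (1 + 154))/(-553 - 48048) = ((66*(1/65))*10 + 155)/(-48601) = ((66/65)*10 + 155)*(-1/48601) = (132/13 + 155)*(-1/48601) = (2147/13)*(-1/48601) = -2147/631813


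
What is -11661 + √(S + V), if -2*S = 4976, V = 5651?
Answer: -11661 + √3163 ≈ -11605.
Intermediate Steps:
S = -2488 (S = -½*4976 = -2488)
-11661 + √(S + V) = -11661 + √(-2488 + 5651) = -11661 + √3163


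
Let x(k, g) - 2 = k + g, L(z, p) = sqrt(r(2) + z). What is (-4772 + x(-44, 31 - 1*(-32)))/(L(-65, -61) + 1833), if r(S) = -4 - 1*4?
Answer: -8708583/3359962 + 4751*I*sqrt(73)/3359962 ≈ -2.5919 + 0.012081*I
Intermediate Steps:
r(S) = -8 (r(S) = -4 - 4 = -8)
L(z, p) = sqrt(-8 + z)
x(k, g) = 2 + g + k (x(k, g) = 2 + (k + g) = 2 + (g + k) = 2 + g + k)
(-4772 + x(-44, 31 - 1*(-32)))/(L(-65, -61) + 1833) = (-4772 + (2 + (31 - 1*(-32)) - 44))/(sqrt(-8 - 65) + 1833) = (-4772 + (2 + (31 + 32) - 44))/(sqrt(-73) + 1833) = (-4772 + (2 + 63 - 44))/(I*sqrt(73) + 1833) = (-4772 + 21)/(1833 + I*sqrt(73)) = -4751/(1833 + I*sqrt(73))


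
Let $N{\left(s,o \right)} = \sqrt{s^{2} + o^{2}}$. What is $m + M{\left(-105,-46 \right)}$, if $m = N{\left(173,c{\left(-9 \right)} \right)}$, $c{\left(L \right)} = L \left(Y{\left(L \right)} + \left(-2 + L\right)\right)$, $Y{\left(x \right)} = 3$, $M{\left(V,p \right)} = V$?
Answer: $-105 + \sqrt{35113} \approx 82.385$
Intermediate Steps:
$c{\left(L \right)} = L \left(1 + L\right)$ ($c{\left(L \right)} = L \left(3 + \left(-2 + L\right)\right) = L \left(1 + L\right)$)
$N{\left(s,o \right)} = \sqrt{o^{2} + s^{2}}$
$m = \sqrt{35113}$ ($m = \sqrt{\left(- 9 \left(1 - 9\right)\right)^{2} + 173^{2}} = \sqrt{\left(\left(-9\right) \left(-8\right)\right)^{2} + 29929} = \sqrt{72^{2} + 29929} = \sqrt{5184 + 29929} = \sqrt{35113} \approx 187.38$)
$m + M{\left(-105,-46 \right)} = \sqrt{35113} - 105 = -105 + \sqrt{35113}$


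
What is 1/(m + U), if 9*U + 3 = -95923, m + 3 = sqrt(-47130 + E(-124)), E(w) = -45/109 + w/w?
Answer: -7240761/77228979259 - 81*I*sqrt(559944554)/1003976730367 ≈ -9.3757e-5 - 1.9091e-6*I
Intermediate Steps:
E(w) = 64/109 (E(w) = -45*1/109 + 1 = -45/109 + 1 = 64/109)
m = -3 + I*sqrt(559944554)/109 (m = -3 + sqrt(-47130 + 64/109) = -3 + sqrt(-5137106/109) = -3 + I*sqrt(559944554)/109 ≈ -3.0 + 217.09*I)
U = -95926/9 (U = -1/3 + (1/9)*(-95923) = -1/3 - 95923/9 = -95926/9 ≈ -10658.)
1/(m + U) = 1/((-3 + I*sqrt(559944554)/109) - 95926/9) = 1/(-95953/9 + I*sqrt(559944554)/109)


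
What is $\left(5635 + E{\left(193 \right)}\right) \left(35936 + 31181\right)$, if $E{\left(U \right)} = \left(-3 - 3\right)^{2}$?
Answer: $380620507$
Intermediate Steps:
$E{\left(U \right)} = 36$ ($E{\left(U \right)} = \left(-6\right)^{2} = 36$)
$\left(5635 + E{\left(193 \right)}\right) \left(35936 + 31181\right) = \left(5635 + 36\right) \left(35936 + 31181\right) = 5671 \cdot 67117 = 380620507$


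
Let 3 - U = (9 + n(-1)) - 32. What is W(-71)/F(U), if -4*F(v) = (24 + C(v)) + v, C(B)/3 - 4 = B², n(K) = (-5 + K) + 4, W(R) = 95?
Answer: -95/604 ≈ -0.15728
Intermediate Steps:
n(K) = -1 + K
C(B) = 12 + 3*B²
U = 28 (U = 3 - ((9 + (-1 - 1)) - 32) = 3 - ((9 - 2) - 32) = 3 - (7 - 32) = 3 - 1*(-25) = 3 + 25 = 28)
F(v) = -9 - 3*v²/4 - v/4 (F(v) = -((24 + (12 + 3*v²)) + v)/4 = -((36 + 3*v²) + v)/4 = -(36 + v + 3*v²)/4 = -9 - 3*v²/4 - v/4)
W(-71)/F(U) = 95/(-9 - ¾*28² - ¼*28) = 95/(-9 - ¾*784 - 7) = 95/(-9 - 588 - 7) = 95/(-604) = 95*(-1/604) = -95/604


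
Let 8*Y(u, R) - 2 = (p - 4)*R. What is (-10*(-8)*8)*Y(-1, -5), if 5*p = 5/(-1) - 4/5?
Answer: 2224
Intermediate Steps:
p = -29/25 (p = (5/(-1) - 4/5)/5 = (5*(-1) - 4*⅕)/5 = (-5 - ⅘)/5 = (⅕)*(-29/5) = -29/25 ≈ -1.1600)
Y(u, R) = ¼ - 129*R/200 (Y(u, R) = ¼ + ((-29/25 - 4)*R)/8 = ¼ + (-129*R/25)/8 = ¼ - 129*R/200)
(-10*(-8)*8)*Y(-1, -5) = (-10*(-8)*8)*(¼ - 129/200*(-5)) = (80*8)*(¼ + 129/40) = 640*(139/40) = 2224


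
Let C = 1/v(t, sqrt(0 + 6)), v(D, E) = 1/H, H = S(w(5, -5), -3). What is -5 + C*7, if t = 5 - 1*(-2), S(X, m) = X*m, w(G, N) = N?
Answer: 100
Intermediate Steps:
t = 7 (t = 5 + 2 = 7)
H = 15 (H = -5*(-3) = 15)
v(D, E) = 1/15
C = 15 (C = 1/(1/15) = 15)
-5 + C*7 = -5 + 15*7 = -5 + 105 = 100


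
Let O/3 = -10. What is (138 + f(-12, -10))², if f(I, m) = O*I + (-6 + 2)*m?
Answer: 289444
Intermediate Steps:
O = -30 (O = 3*(-10) = -30)
f(I, m) = -30*I - 4*m (f(I, m) = -30*I + (-6 + 2)*m = -30*I - 4*m)
(138 + f(-12, -10))² = (138 + (-30*(-12) - 4*(-10)))² = (138 + (360 + 40))² = (138 + 400)² = 538² = 289444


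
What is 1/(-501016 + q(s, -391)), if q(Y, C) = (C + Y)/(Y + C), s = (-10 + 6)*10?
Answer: -1/501015 ≈ -1.9959e-6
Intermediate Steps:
s = -40 (s = -4*10 = -40)
q(Y, C) = 1 (q(Y, C) = (C + Y)/(C + Y) = 1)
1/(-501016 + q(s, -391)) = 1/(-501016 + 1) = 1/(-501015) = -1/501015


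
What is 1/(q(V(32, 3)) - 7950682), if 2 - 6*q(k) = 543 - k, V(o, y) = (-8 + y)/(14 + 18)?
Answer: -192/1526548261 ≈ -1.2577e-7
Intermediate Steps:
V(o, y) = -¼ + y/32 (V(o, y) = (-8 + y)/32 = (-8 + y)*(1/32) = -¼ + y/32)
q(k) = -541/6 + k/6 (q(k) = ⅓ - (543 - k)/6 = ⅓ + (-181/2 + k/6) = -541/6 + k/6)
1/(q(V(32, 3)) - 7950682) = 1/((-541/6 + (-¼ + (1/32)*3)/6) - 7950682) = 1/((-541/6 + (-¼ + 3/32)/6) - 7950682) = 1/((-541/6 + (⅙)*(-5/32)) - 7950682) = 1/((-541/6 - 5/192) - 7950682) = 1/(-17317/192 - 7950682) = 1/(-1526548261/192) = -192/1526548261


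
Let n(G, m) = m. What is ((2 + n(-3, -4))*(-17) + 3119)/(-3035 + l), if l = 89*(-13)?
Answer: -3153/4192 ≈ -0.75215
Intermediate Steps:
l = -1157
((2 + n(-3, -4))*(-17) + 3119)/(-3035 + l) = ((2 - 4)*(-17) + 3119)/(-3035 - 1157) = (-2*(-17) + 3119)/(-4192) = (34 + 3119)*(-1/4192) = 3153*(-1/4192) = -3153/4192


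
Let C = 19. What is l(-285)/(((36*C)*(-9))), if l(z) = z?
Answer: 5/108 ≈ 0.046296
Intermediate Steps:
l(-285)/(((36*C)*(-9))) = -285/((36*19)*(-9)) = -285/(684*(-9)) = -285/(-6156) = -285*(-1/6156) = 5/108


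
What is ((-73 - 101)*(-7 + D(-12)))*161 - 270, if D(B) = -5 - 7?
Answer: 531996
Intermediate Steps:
D(B) = -12
((-73 - 101)*(-7 + D(-12)))*161 - 270 = ((-73 - 101)*(-7 - 12))*161 - 270 = -174*(-19)*161 - 270 = 3306*161 - 270 = 532266 - 270 = 531996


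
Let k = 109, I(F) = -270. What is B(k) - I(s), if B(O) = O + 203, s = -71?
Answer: 582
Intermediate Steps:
B(O) = 203 + O
B(k) - I(s) = (203 + 109) - 1*(-270) = 312 + 270 = 582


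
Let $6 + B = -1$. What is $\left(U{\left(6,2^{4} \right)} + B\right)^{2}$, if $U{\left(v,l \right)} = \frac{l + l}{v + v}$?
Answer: $\frac{169}{9} \approx 18.778$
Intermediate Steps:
$B = -7$ ($B = -6 - 1 = -7$)
$U{\left(v,l \right)} = \frac{l}{v}$ ($U{\left(v,l \right)} = \frac{2 l}{2 v} = 2 l \frac{1}{2 v} = \frac{l}{v}$)
$\left(U{\left(6,2^{4} \right)} + B\right)^{2} = \left(\frac{2^{4}}{6} - 7\right)^{2} = \left(16 \cdot \frac{1}{6} - 7\right)^{2} = \left(\frac{8}{3} - 7\right)^{2} = \left(- \frac{13}{3}\right)^{2} = \frac{169}{9}$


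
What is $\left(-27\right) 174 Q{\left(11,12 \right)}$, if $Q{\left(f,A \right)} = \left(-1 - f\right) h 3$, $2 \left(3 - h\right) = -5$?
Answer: $930204$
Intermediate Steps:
$h = \frac{11}{2}$ ($h = 3 - - \frac{5}{2} = 3 + \frac{5}{2} = \frac{11}{2} \approx 5.5$)
$Q{\left(f,A \right)} = - \frac{33}{2} - \frac{33 f}{2}$ ($Q{\left(f,A \right)} = \left(-1 - f\right) \frac{11}{2} \cdot 3 = \left(- \frac{11}{2} - \frac{11 f}{2}\right) 3 = - \frac{33}{2} - \frac{33 f}{2}$)
$\left(-27\right) 174 Q{\left(11,12 \right)} = \left(-27\right) 174 \left(- \frac{33}{2} - \frac{363}{2}\right) = - 4698 \left(- \frac{33}{2} - \frac{363}{2}\right) = \left(-4698\right) \left(-198\right) = 930204$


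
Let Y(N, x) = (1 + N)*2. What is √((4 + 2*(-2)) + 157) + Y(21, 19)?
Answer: 44 + √157 ≈ 56.530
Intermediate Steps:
Y(N, x) = 2 + 2*N
√((4 + 2*(-2)) + 157) + Y(21, 19) = √((4 + 2*(-2)) + 157) + (2 + 2*21) = √((4 - 4) + 157) + (2 + 42) = √(0 + 157) + 44 = √157 + 44 = 44 + √157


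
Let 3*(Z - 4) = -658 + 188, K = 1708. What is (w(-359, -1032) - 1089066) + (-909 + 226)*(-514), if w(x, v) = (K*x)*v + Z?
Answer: 1896166042/3 ≈ 6.3206e+8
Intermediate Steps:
Z = -458/3 (Z = 4 + (-658 + 188)/3 = 4 + (1/3)*(-470) = 4 - 470/3 = -458/3 ≈ -152.67)
w(x, v) = -458/3 + 1708*v*x (w(x, v) = (1708*x)*v - 458/3 = 1708*v*x - 458/3 = -458/3 + 1708*v*x)
(w(-359, -1032) - 1089066) + (-909 + 226)*(-514) = ((-458/3 + 1708*(-1032)*(-359)) - 1089066) + (-909 + 226)*(-514) = ((-458/3 + 632793504) - 1089066) - 683*(-514) = (1898380054/3 - 1089066) + 351062 = 1895112856/3 + 351062 = 1896166042/3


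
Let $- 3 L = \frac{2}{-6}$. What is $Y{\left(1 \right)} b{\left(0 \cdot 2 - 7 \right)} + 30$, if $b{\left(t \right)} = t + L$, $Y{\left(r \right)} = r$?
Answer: $\frac{208}{9} \approx 23.111$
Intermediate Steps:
$L = \frac{1}{9}$ ($L = - \frac{2 \frac{1}{-6}}{3} = - \frac{2 \left(- \frac{1}{6}\right)}{3} = \left(- \frac{1}{3}\right) \left(- \frac{1}{3}\right) = \frac{1}{9} \approx 0.11111$)
$b{\left(t \right)} = \frac{1}{9} + t$ ($b{\left(t \right)} = t + \frac{1}{9} = \frac{1}{9} + t$)
$Y{\left(1 \right)} b{\left(0 \cdot 2 - 7 \right)} + 30 = 1 \left(\frac{1}{9} + \left(0 \cdot 2 - 7\right)\right) + 30 = 1 \left(\frac{1}{9} + \left(0 - 7\right)\right) + 30 = 1 \left(\frac{1}{9} - 7\right) + 30 = 1 \left(- \frac{62}{9}\right) + 30 = - \frac{62}{9} + 30 = \frac{208}{9}$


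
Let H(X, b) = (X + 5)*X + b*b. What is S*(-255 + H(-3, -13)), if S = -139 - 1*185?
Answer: 29808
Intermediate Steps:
H(X, b) = b² + X*(5 + X) (H(X, b) = (5 + X)*X + b² = X*(5 + X) + b² = b² + X*(5 + X))
S = -324 (S = -139 - 185 = -324)
S*(-255 + H(-3, -13)) = -324*(-255 + ((-3)² + (-13)² + 5*(-3))) = -324*(-255 + (9 + 169 - 15)) = -324*(-255 + 163) = -324*(-92) = 29808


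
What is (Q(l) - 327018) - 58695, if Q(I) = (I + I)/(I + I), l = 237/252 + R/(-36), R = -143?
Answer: -385712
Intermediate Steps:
l = 619/126 (l = 237/252 - 143/(-36) = 237*(1/252) - 143*(-1/36) = 79/84 + 143/36 = 619/126 ≈ 4.9127)
Q(I) = 1 (Q(I) = (2*I)/((2*I)) = (2*I)*(1/(2*I)) = 1)
(Q(l) - 327018) - 58695 = (1 - 327018) - 58695 = -327017 - 58695 = -385712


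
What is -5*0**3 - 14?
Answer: -14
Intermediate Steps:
-5*0**3 - 14 = -5*0 - 14 = 0 - 14 = -14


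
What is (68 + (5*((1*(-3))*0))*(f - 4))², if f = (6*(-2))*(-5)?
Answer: 4624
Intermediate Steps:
f = 60 (f = -12*(-5) = 60)
(68 + (5*((1*(-3))*0))*(f - 4))² = (68 + (5*((1*(-3))*0))*(60 - 4))² = (68 + (5*(-3*0))*56)² = (68 + (5*0)*56)² = (68 + 0*56)² = (68 + 0)² = 68² = 4624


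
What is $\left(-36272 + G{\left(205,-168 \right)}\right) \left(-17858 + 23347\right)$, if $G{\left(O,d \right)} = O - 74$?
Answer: $-198377949$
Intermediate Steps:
$G{\left(O,d \right)} = -74 + O$
$\left(-36272 + G{\left(205,-168 \right)}\right) \left(-17858 + 23347\right) = \left(-36272 + \left(-74 + 205\right)\right) \left(-17858 + 23347\right) = \left(-36272 + 131\right) 5489 = \left(-36141\right) 5489 = -198377949$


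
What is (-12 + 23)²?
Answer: 121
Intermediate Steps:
(-12 + 23)² = 11² = 121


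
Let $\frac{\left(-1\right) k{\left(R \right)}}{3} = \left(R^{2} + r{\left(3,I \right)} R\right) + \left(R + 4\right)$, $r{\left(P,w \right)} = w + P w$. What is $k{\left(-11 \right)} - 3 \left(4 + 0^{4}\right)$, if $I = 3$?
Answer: $42$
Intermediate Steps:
$k{\left(R \right)} = -12 - 39 R - 3 R^{2}$ ($k{\left(R \right)} = - 3 \left(\left(R^{2} + 3 \left(1 + 3\right) R\right) + \left(R + 4\right)\right) = - 3 \left(\left(R^{2} + 3 \cdot 4 R\right) + \left(4 + R\right)\right) = - 3 \left(\left(R^{2} + 12 R\right) + \left(4 + R\right)\right) = - 3 \left(4 + R^{2} + 13 R\right) = -12 - 39 R - 3 R^{2}$)
$k{\left(-11 \right)} - 3 \left(4 + 0^{4}\right) = \left(-12 - -429 - 3 \left(-11\right)^{2}\right) - 3 \left(4 + 0^{4}\right) = \left(-12 + 429 - 363\right) - 3 \left(4 + 0\right) = \left(-12 + 429 - 363\right) - 12 = 54 - 12 = 42$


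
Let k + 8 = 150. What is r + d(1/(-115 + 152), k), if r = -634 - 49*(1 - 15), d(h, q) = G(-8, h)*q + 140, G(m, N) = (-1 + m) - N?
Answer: -40324/37 ≈ -1089.8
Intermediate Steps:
k = 142 (k = -8 + 150 = 142)
G(m, N) = -1 + m - N
d(h, q) = 140 + q*(-9 - h) (d(h, q) = (-1 - 8 - h)*q + 140 = (-9 - h)*q + 140 = q*(-9 - h) + 140 = 140 + q*(-9 - h))
r = 52 (r = -634 - 49*(-14) = -634 + 686 = 52)
r + d(1/(-115 + 152), k) = 52 + (140 - 1*142*(9 + 1/(-115 + 152))) = 52 + (140 - 1*142*(9 + 1/37)) = 52 + (140 - 1*142*334/37) = 52 + (140 - 47428/37) = 52 - 42248/37 = -40324/37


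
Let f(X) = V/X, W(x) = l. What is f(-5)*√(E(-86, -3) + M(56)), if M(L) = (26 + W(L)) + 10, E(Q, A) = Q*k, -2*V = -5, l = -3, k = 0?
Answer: -√33/2 ≈ -2.8723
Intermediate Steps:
W(x) = -3
V = 5/2 (V = -½*(-5) = 5/2 ≈ 2.5000)
E(Q, A) = 0 (E(Q, A) = Q*0 = 0)
M(L) = 33 (M(L) = (26 - 3) + 10 = 23 + 10 = 33)
f(X) = 5/(2*X)
f(-5)*√(E(-86, -3) + M(56)) = ((5/2)/(-5))*√(0 + 33) = ((5/2)*(-⅕))*√33 = -√33/2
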